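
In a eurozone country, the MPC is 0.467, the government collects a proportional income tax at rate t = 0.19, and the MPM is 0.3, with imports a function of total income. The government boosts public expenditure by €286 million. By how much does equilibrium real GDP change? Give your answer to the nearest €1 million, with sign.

+€310 million

Government-spending multiplier = 1/(1 − c(1−t) + m) = 1/(1 − 0.467×0.81 + 0.3) = 1/0.92173 ≈ 1.085.
ΔY = k × ΔG = (+€286 million) / 0.92173 ≈ +€310 million.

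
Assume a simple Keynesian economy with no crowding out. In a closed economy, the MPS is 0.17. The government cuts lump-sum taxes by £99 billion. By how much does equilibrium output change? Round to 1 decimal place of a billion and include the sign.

MPC = 1 − MPS = 1 − 0.17 = 0.83.
A lump-sum tax change of −£99 billion shifts disposable income by +£99 billion; first-round consumption changes by −c × ΔT = −0.83 × (−£99 billion) = +£82.17 billion.
Expenditure multiplier = 1/(1 − MPC) = 1/(1 − 0.83) = 1/0.17 ≈ 5.882.
The tax multiplier is −c × k ≈ −4.882, so ΔY = k × (−c·ΔT) = (+£82.17 billion) / 0.17 ≈ +£483.4 billion.

+£483.4 billion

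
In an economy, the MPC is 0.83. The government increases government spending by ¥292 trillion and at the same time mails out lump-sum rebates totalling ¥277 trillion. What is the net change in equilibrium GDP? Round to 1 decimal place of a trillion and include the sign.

+¥3,070.1 trillion

Expenditure multiplier = 1/(1 − MPC) = 1/(1 − 0.83) = 1/0.17 ≈ 5.882.
ΔG contributes k·ΔG = (+¥292 trillion) / 0.17 ≈ +¥1,717.6 trillion.
ΔT of −¥277 trillion changes first-round spending by −c·ΔT = +¥229.91 trillion, contributing k·(−c·ΔT) = (+¥229.91 trillion) / 0.17 ≈ +¥1,352.4 trillion.
Net ΔY = k(ΔG − c·ΔT) = (+¥521.91 trillion) / 0.17 ≈ +¥3,070.1 trillion.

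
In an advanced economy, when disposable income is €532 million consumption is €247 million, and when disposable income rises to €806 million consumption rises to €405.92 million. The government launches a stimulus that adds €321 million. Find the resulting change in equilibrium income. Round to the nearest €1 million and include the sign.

+€764 million

MPC = ΔC/ΔYd = (405.92 − 247)/(806 − 532) = 158.92/274 = 0.58.
Expenditure multiplier = 1/(1 − MPC) = 1/(1 − 0.58) = 1/0.42 ≈ 2.381.
ΔY = k × ΔG = (+€321 million) / 0.42 ≈ +€764 million.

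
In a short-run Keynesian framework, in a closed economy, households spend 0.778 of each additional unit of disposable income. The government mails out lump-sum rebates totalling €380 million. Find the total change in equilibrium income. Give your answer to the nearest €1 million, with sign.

A lump-sum tax change of −€380 million shifts disposable income by +€380 million; first-round consumption changes by −c × ΔT = −0.778 × (−€380 million) = +€295.64 million.
Expenditure multiplier = 1/(1 − MPC) = 1/(1 − 0.778) = 1/0.222 ≈ 4.505.
The tax multiplier is −c × k ≈ −3.505, so ΔY = k × (−c·ΔT) = (+€295.64 million) / 0.222 ≈ +€1,332 million.

+€1,332 million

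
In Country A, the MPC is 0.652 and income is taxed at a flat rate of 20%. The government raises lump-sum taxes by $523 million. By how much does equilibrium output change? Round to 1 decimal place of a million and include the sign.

−$712.8 million

A lump-sum tax change of +$523 million shifts disposable income by −$523 million; first-round consumption changes by −c × ΔT = −0.652 × (+$523 million) = −$340.996 million.
Expenditure multiplier = 1/(1 − c(1−t)) = 1/(1 − 0.652×0.8) = 1/0.4784 ≈ 2.09.
The tax multiplier is −c × k ≈ −1.363, so ΔY = k × (−c·ΔT) = (−$340.996 million) / 0.4784 ≈ −$712.8 million.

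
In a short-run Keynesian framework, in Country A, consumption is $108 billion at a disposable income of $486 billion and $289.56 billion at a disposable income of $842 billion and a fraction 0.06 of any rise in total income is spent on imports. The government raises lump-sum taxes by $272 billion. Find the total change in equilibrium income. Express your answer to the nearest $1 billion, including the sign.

MPC = ΔC/ΔYd = (289.56 − 108)/(842 − 486) = 181.56/356 = 0.51.
A lump-sum tax change of +$272 billion shifts disposable income by −$272 billion; first-round consumption changes by −c × ΔT = −0.51 × (+$272 billion) = −$138.72 billion.
Expenditure multiplier = 1/(1 − c + m) = 1/(1 − 0.51 + 0.06) = 1/0.55 ≈ 1.818.
The tax multiplier is −c × k ≈ −0.927, so ΔY = k × (−c·ΔT) = (−$138.72 billion) / 0.55 ≈ −$252 billion.

−$252 billion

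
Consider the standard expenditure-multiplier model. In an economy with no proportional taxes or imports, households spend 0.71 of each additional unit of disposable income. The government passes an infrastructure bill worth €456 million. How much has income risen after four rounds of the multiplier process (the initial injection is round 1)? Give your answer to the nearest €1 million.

Round 1 adds ΔG = €456 million; each later round is MPC = 0.71 times the previous.
After 4 rounds: 456 + 323.76 + 229.8696 + 163.207416 = ΔG·(1 − c^4)/(1 − c) = 456 × (1 − 0.25411681)/0.29 ≈ €1,173 million.

€1,173 million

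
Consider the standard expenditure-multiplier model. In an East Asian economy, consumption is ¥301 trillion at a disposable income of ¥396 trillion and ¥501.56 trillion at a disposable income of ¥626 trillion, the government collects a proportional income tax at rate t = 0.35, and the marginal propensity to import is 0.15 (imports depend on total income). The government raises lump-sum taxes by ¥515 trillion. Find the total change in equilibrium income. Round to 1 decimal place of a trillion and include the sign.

−¥770.0 trillion

MPC = ΔC/ΔYd = (501.56 − 301)/(626 − 396) = 200.56/230 = 0.872.
A lump-sum tax change of +¥515 trillion shifts disposable income by −¥515 trillion; first-round consumption changes by −c × ΔT = −0.872 × (+¥515 trillion) = −¥449.08 trillion.
Expenditure multiplier = 1/(1 − c(1−t) + m) = 1/(1 − 0.872×0.65 + 0.15) = 1/0.5832 ≈ 1.715.
The tax multiplier is −c × k ≈ −1.495, so ΔY = k × (−c·ΔT) = (−¥449.08 trillion) / 0.5832 ≈ −¥770 trillion.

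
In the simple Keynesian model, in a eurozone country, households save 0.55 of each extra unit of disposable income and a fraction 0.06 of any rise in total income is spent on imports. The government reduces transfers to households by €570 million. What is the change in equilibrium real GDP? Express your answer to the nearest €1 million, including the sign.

MPC = 1 − MPS = 1 − 0.55 = 0.45.
The transfer change shifts disposable income by −€570 million, so first-round consumption changes by c·ΔTR = 0.45 × (−€570 million) = −€256.5 million.
Expenditure multiplier = 1/(1 − c + m) = 1/(1 − 0.45 + 0.06) = 1/0.61 ≈ 1.639.
The transfer multiplier is c × k ≈ 0.738, so ΔY = k × (c·ΔTR) = (−€256.5 million) / 0.61 ≈ −€420 million.

−€420 million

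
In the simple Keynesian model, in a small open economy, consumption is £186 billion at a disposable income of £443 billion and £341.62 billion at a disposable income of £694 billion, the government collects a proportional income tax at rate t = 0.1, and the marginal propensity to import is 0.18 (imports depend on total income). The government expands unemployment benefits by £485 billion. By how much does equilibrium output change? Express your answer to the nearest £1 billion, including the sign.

MPC = ΔC/ΔYd = (341.62 − 186)/(694 − 443) = 155.62/251 = 0.62.
The transfer change shifts disposable income by +£485 billion, so first-round consumption changes by c·ΔTR = 0.62 × (+£485 billion) = +£300.7 billion.
Expenditure multiplier = 1/(1 − c(1−t) + m) = 1/(1 − 0.62×0.9 + 0.18) = 1/0.622 ≈ 1.608.
The transfer multiplier is c × k ≈ 0.997, so ΔY = k × (c·ΔTR) = (+£300.7 billion) / 0.622 ≈ +£483 billion.

+£483 billion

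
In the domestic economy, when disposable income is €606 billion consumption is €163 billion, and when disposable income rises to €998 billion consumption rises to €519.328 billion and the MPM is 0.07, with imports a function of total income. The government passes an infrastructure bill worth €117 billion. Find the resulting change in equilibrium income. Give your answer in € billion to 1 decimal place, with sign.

MPC = ΔC/ΔYd = (519.328 − 163)/(998 − 606) = 356.328/392 = 0.909.
Expenditure multiplier = 1/(1 − c + m) = 1/(1 − 0.909 + 0.07) = 1/0.161 ≈ 6.211.
ΔY = k × ΔG = (+€117 billion) / 0.161 ≈ +€726.7 billion.

+€726.7 billion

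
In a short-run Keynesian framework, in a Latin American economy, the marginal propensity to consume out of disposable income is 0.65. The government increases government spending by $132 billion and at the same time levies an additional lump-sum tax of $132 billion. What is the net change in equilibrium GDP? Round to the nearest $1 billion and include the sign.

Expenditure multiplier = 1/(1 − MPC) = 1/(1 − 0.65) = 1/0.35 ≈ 2.857.
ΔG contributes k·ΔG = (+$132 billion) / 0.35 ≈ +$377.1 billion.
ΔT of +$132 billion changes first-round spending by −c·ΔT = −$85.8 billion, contributing k·(−c·ΔT) = (−$85.8 billion) / 0.35 ≈ −$245.1 billion.
With ΔG = ΔT and no other leakages, the balanced-budget multiplier is 1, so ΔY = ΔG = +$132 billion.

+$132 billion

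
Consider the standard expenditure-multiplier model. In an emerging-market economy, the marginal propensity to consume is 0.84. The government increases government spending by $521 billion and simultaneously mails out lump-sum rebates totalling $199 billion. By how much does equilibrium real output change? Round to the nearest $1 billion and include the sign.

+$4,301 billion

Expenditure multiplier = 1/(1 − MPC) = 1/(1 − 0.84) = 1/0.16 = 6.25.
ΔG contributes k·ΔG = (+$521 billion) / 0.16 ≈ +$3,256.3 billion.
ΔT of −$199 billion changes first-round spending by −c·ΔT = +$167.16 billion, contributing k·(−c·ΔT) = (+$167.16 billion) / 0.16 ≈ +$1,044.8 billion.
Net ΔY = k(ΔG − c·ΔT) = (+$688.16 billion) / 0.16 = +$4,301 billion.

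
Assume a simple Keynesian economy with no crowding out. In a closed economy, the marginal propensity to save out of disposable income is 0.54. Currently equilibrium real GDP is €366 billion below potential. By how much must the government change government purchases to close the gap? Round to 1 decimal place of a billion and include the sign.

+€197.6 billion

MPC = 1 − MPS = 1 − 0.54 = 0.46.
Spending multiplier = 1/(1 − MPC) = 1/(1 − 0.46) = 1/0.54 ≈ 1.852.
Need ΔY = +€366 billion, so ΔG = ΔY/k = (+€366 billion) × 0.54 ≈ +€197.6 billion.
The government should increase government purchases by €197.6 billion.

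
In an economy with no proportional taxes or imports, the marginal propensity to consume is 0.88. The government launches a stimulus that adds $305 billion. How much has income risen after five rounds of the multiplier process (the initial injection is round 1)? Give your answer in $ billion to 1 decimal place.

$1,200.3 billion

Round 1 adds ΔG = $305 billion; each later round is MPC = 0.88 times the previous.
After 5 rounds: 305 + 268.4 + 236.192 + 207.84896 + 182.9070848 = ΔG·(1 − c^5)/(1 − c) = 305 × (1 − 0.5277319168)/0.12 ≈ $1,200.3 billion.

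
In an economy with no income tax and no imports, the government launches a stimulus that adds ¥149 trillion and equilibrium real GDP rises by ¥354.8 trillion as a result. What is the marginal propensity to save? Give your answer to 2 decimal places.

Implied spending multiplier k = ΔY/ΔG = 354.8/149 ≈ 2.3812.
Since k = 1/(1 − MPC), MPC = 1 − 1/k = 1 − ΔG/ΔY = 1 − 149/354.8 ≈ 0.58.
MPS = 1 − MPC = 0.42.

0.42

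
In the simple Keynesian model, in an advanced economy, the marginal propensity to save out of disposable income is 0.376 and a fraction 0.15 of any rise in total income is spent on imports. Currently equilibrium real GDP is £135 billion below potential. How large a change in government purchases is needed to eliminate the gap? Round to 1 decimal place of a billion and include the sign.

MPC = 1 − MPS = 1 − 0.376 = 0.624.
Spending multiplier = 1/(1 − c + m) = 1/(1 − 0.624 + 0.15) = 1/0.526 ≈ 1.901.
Need ΔY = +£135 billion, so ΔG = ΔY/k = (+£135 billion) × 0.526 ≈ +£71 billion.
The government should increase government purchases by £71 billion.

+£71.0 billion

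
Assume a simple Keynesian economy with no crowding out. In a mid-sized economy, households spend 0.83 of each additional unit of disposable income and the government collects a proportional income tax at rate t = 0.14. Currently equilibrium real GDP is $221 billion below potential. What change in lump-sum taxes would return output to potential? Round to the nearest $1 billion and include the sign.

−$76 billion

Spending multiplier = 1/(1 − c(1−t)) = 1/(1 − 0.83×0.86) = 1/0.2862 ≈ 3.494.
Tax multiplier = −c·k = −0.83/0.2862 ≈ −2.9. Need ΔY = +$221 billion, so ΔT = ΔY/(−c·k) = −(+$221 billion) × 0.2862 / 0.83 ≈ −$76 billion.
The government should cut lump-sum taxes by $76 billion.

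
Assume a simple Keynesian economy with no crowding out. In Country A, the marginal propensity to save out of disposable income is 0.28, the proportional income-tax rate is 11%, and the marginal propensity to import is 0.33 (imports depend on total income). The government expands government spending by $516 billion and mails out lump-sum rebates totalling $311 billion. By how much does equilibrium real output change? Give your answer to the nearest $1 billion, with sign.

+$1,074 billion

MPC = 1 − MPS = 1 − 0.28 = 0.72.
Expenditure multiplier = 1/(1 − c(1−t) + m) = 1/(1 − 0.72×0.89 + 0.33) = 1/0.6892 ≈ 1.451.
ΔG contributes k·ΔG = (+$516 billion) / 0.6892 ≈ +$748.7 billion.
ΔT of −$311 billion changes first-round spending by −c·ΔT = +$223.92 billion, contributing k·(−c·ΔT) = (+$223.92 billion) / 0.6892 ≈ +$324.9 billion.
Net ΔY = k(ΔG − c·ΔT) = (+$739.92 billion) / 0.6892 ≈ +$1,074 billion.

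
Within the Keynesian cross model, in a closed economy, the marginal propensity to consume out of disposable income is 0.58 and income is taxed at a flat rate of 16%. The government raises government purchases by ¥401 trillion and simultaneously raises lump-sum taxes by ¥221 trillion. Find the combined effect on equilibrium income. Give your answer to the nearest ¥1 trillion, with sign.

+¥532 trillion

Expenditure multiplier = 1/(1 − c(1−t)) = 1/(1 − 0.58×0.84) = 1/0.5128 ≈ 1.95.
ΔG contributes k·ΔG = (+¥401 trillion) / 0.5128 ≈ +¥782 trillion.
ΔT of +¥221 trillion changes first-round spending by −c·ΔT = −¥128.18 trillion, contributing k·(−c·ΔT) = (−¥128.18 trillion) / 0.5128 ≈ −¥250 trillion.
Net ΔY = k(ΔG − c·ΔT) = (+¥272.82 trillion) / 0.5128 ≈ +¥532 trillion.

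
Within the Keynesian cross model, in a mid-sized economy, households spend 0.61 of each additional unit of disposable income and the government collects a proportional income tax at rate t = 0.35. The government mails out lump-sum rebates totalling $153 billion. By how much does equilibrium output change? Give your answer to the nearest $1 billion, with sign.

+$155 billion

A lump-sum tax change of −$153 billion shifts disposable income by +$153 billion; first-round consumption changes by −c × ΔT = −0.61 × (−$153 billion) = +$93.33 billion.
Expenditure multiplier = 1/(1 − c(1−t)) = 1/(1 − 0.61×0.65) = 1/0.6035 ≈ 1.657.
The tax multiplier is −c × k ≈ −1.011, so ΔY = k × (−c·ΔT) = (+$93.33 billion) / 0.6035 ≈ +$155 billion.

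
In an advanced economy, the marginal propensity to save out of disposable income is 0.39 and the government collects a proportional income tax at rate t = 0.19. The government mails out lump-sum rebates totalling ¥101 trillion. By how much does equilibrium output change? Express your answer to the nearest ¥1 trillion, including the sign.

+¥122 trillion

MPC = 1 − MPS = 1 − 0.39 = 0.61.
A lump-sum tax change of −¥101 trillion shifts disposable income by +¥101 trillion; first-round consumption changes by −c × ΔT = −0.61 × (−¥101 trillion) = +¥61.61 trillion.
Expenditure multiplier = 1/(1 − c(1−t)) = 1/(1 − 0.61×0.81) = 1/0.5059 ≈ 1.977.
The tax multiplier is −c × k ≈ −1.206, so ΔY = k × (−c·ΔT) = (+¥61.61 trillion) / 0.5059 ≈ +¥122 trillion.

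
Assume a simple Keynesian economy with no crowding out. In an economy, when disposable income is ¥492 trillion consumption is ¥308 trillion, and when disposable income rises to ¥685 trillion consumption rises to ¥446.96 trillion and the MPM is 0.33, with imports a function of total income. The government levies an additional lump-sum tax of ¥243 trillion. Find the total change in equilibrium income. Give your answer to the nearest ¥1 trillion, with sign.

MPC = ΔC/ΔYd = (446.96 − 308)/(685 − 492) = 138.96/193 = 0.72.
A lump-sum tax change of +¥243 trillion shifts disposable income by −¥243 trillion; first-round consumption changes by −c × ΔT = −0.72 × (+¥243 trillion) = −¥174.96 trillion.
Expenditure multiplier = 1/(1 − c + m) = 1/(1 − 0.72 + 0.33) = 1/0.61 ≈ 1.639.
The tax multiplier is −c × k ≈ −1.18, so ΔY = k × (−c·ΔT) = (−¥174.96 trillion) / 0.61 ≈ −¥287 trillion.

−¥287 trillion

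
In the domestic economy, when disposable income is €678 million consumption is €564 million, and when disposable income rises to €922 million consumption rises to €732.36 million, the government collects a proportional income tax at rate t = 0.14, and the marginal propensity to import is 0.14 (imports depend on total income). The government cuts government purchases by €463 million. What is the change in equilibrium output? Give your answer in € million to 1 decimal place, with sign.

−€847.1 million

MPC = ΔC/ΔYd = (732.36 − 564)/(922 − 678) = 168.36/244 = 0.69.
Expenditure multiplier = 1/(1 − c(1−t) + m) = 1/(1 − 0.69×0.86 + 0.14) = 1/0.5466 ≈ 1.829.
ΔY = k × ΔG = (−€463 million) / 0.5466 ≈ −€847.1 million.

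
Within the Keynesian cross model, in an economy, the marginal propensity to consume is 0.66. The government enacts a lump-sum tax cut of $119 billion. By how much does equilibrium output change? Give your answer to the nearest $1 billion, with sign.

A lump-sum tax change of −$119 billion shifts disposable income by +$119 billion; first-round consumption changes by −c × ΔT = −0.66 × (−$119 billion) = +$78.54 billion.
Expenditure multiplier = 1/(1 − MPC) = 1/(1 − 0.66) = 1/0.34 ≈ 2.941.
The tax multiplier is −c × k ≈ −1.941, so ΔY = k × (−c·ΔT) = (+$78.54 billion) / 0.34 = +$231 billion.

+$231 billion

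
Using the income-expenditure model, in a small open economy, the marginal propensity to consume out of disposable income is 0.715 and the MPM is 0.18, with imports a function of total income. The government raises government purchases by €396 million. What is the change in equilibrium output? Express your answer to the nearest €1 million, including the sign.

Government-spending multiplier = 1/(1 − c + m) = 1/(1 − 0.715 + 0.18) = 1/0.465 ≈ 2.151.
ΔY = k × ΔG = (+€396 million) / 0.465 ≈ +€852 million.

+€852 million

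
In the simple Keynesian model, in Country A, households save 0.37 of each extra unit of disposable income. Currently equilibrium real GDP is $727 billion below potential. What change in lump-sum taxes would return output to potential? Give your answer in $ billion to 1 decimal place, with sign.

MPC = 1 − MPS = 1 − 0.37 = 0.63.
Spending multiplier = 1/(1 − MPC) = 1/(1 − 0.63) = 1/0.37 ≈ 2.703.
Tax multiplier = −c·k = −0.63/0.37 ≈ −1.703. Need ΔY = +$727 billion, so ΔT = ΔY/(−c·k) = −(+$727 billion) × 0.37 / 0.63 ≈ −$427 billion.
The government should cut lump-sum taxes by $427 billion.

−$427.0 billion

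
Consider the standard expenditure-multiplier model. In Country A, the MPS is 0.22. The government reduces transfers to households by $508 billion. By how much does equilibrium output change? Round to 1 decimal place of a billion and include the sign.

−$1,801.1 billion

MPC = 1 − MPS = 1 − 0.22 = 0.78.
The transfer change shifts disposable income by −$508 billion, so first-round consumption changes by c·ΔTR = 0.78 × (−$508 billion) = −$396.24 billion.
Expenditure multiplier = 1/(1 − MPC) = 1/(1 − 0.78) = 1/0.22 ≈ 4.545.
The transfer multiplier is c × k ≈ 3.545, so ΔY = k × (c·ΔTR) = (−$396.24 billion) / 0.22 ≈ −$1,801.1 billion.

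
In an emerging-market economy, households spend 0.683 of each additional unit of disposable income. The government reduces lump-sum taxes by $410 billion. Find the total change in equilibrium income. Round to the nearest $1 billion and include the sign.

+$883 billion

A lump-sum tax change of −$410 billion shifts disposable income by +$410 billion; first-round consumption changes by −c × ΔT = −0.683 × (−$410 billion) = +$280.03 billion.
Expenditure multiplier = 1/(1 − MPC) = 1/(1 − 0.683) = 1/0.317 ≈ 3.155.
The tax multiplier is −c × k ≈ −2.155, so ΔY = k × (−c·ΔT) = (+$280.03 billion) / 0.317 ≈ +$883 billion.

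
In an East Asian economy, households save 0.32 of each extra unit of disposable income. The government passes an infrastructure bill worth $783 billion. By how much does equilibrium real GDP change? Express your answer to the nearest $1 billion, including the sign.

+$2,447 billion

MPC = 1 − MPS = 1 − 0.32 = 0.68.
Expenditure multiplier = 1/(1 − MPC) = 1/(1 − 0.68) = 1/0.32 = 3.125.
ΔY = k × ΔG = (+$783 billion) / 0.32 ≈ +$2,447 billion.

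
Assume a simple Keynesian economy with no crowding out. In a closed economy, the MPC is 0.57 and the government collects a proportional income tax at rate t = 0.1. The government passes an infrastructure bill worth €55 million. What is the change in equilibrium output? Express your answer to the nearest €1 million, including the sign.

+€113 million

Spending multiplier = 1/(1 − c(1−t)) = 1/(1 − 0.57×0.9) = 1/0.487 ≈ 2.053.
ΔY = k × ΔG = (+€55 million) / 0.487 ≈ +€113 million.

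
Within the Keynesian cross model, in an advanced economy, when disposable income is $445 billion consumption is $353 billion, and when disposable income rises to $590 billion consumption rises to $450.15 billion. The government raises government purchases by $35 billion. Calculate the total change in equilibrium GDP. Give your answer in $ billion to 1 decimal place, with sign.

+$106.1 billion

MPC = ΔC/ΔYd = (450.15 − 353)/(590 − 445) = 97.15/145 = 0.67.
Expenditure multiplier = 1/(1 − MPC) = 1/(1 − 0.67) = 1/0.33 ≈ 3.03.
ΔY = k × ΔG = (+$35 billion) / 0.33 ≈ +$106.1 billion.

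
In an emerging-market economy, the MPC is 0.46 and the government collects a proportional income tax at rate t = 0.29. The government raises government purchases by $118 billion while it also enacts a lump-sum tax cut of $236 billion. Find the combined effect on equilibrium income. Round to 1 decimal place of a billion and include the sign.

+$336.4 billion

Expenditure multiplier = 1/(1 − c(1−t)) = 1/(1 − 0.46×0.71) = 1/0.6734 ≈ 1.485.
ΔG contributes k·ΔG = (+$118 billion) / 0.6734 ≈ +$175.2 billion.
ΔT of −$236 billion changes first-round spending by −c·ΔT = +$108.56 billion, contributing k·(−c·ΔT) = (+$108.56 billion) / 0.6734 ≈ +$161.2 billion.
Net ΔY = k(ΔG − c·ΔT) = (+$226.56 billion) / 0.6734 ≈ +$336.4 billion.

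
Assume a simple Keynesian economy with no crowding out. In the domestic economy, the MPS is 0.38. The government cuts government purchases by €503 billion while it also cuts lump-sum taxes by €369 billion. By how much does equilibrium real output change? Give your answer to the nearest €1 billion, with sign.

−€722 billion

MPC = 1 − MPS = 1 − 0.38 = 0.62.
Expenditure multiplier = 1/(1 − MPC) = 1/(1 − 0.62) = 1/0.38 ≈ 2.632.
ΔG contributes k·ΔG = (−€503 billion) / 0.38 ≈ −€1,323.7 billion.
ΔT of −€369 billion changes first-round spending by −c·ΔT = +€228.78 billion, contributing k·(−c·ΔT) = (+€228.78 billion) / 0.38 ≈ +€602.1 billion.
Net ΔY = k(ΔG − c·ΔT) = (−€274.22 billion) / 0.38 ≈ −€722 billion.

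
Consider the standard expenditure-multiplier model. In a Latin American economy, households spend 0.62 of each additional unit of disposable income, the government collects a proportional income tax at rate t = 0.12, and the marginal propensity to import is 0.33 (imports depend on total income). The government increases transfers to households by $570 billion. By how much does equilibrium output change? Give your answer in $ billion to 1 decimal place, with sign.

The transfer change shifts disposable income by +$570 billion, so first-round consumption changes by c·ΔTR = 0.62 × (+$570 billion) = +$353.4 billion.
Expenditure multiplier = 1/(1 − c(1−t) + m) = 1/(1 − 0.62×0.88 + 0.33) = 1/0.7844 ≈ 1.275.
The transfer multiplier is c × k ≈ 0.79, so ΔY = k × (c·ΔTR) = (+$353.4 billion) / 0.7844 ≈ +$450.5 billion.

+$450.5 billion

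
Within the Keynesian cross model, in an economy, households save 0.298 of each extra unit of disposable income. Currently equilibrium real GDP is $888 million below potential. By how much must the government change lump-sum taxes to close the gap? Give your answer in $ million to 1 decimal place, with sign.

−$377.0 million

MPC = 1 − MPS = 1 − 0.298 = 0.702.
Spending multiplier = 1/(1 − MPC) = 1/(1 − 0.702) = 1/0.298 ≈ 3.356.
Tax multiplier = −c·k = −0.702/0.298 ≈ −2.356. Need ΔY = +$888 million, so ΔT = ΔY/(−c·k) = −(+$888 million) × 0.298 / 0.702 ≈ −$377 million.
The government should cut lump-sum taxes by $377 million.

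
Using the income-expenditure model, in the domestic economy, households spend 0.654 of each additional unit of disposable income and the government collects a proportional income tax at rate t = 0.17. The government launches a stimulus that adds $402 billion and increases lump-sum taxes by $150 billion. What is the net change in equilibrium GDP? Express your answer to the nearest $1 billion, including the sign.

+$665 billion

Expenditure multiplier = 1/(1 − c(1−t)) = 1/(1 − 0.654×0.83) = 1/0.45718 ≈ 2.187.
ΔG contributes k·ΔG = (+$402 billion) / 0.45718 ≈ +$879.3 billion.
ΔT of +$150 billion changes first-round spending by −c·ΔT = −$98.1 billion, contributing k·(−c·ΔT) = (−$98.1 billion) / 0.45718 ≈ −$214.6 billion.
Net ΔY = k(ΔG − c·ΔT) = (+$303.9 billion) / 0.45718 ≈ +$665 billion.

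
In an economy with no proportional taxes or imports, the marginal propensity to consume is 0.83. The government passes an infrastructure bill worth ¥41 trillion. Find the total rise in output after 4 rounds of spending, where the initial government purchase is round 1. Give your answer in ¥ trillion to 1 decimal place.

Round 1 adds ΔG = ¥41 trillion; each later round is MPC = 0.83 times the previous.
After 4 rounds: 41 + 34.03 + 28.2449 + 23.443267 = ΔG·(1 − c^4)/(1 − c) = 41 × (1 − 0.47458321)/0.17 ≈ ¥126.7 trillion.

¥126.7 trillion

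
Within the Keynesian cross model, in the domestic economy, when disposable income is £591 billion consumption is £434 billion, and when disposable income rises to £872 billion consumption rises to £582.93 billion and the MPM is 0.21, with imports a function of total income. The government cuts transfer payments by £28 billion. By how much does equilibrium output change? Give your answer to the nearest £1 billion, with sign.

MPC = ΔC/ΔYd = (582.93 − 434)/(872 − 591) = 148.93/281 = 0.53.
The transfer change shifts disposable income by −£28 billion, so first-round consumption changes by c·ΔTR = 0.53 × (−£28 billion) = −£14.84 billion.
Expenditure multiplier = 1/(1 − c + m) = 1/(1 − 0.53 + 0.21) = 1/0.68 ≈ 1.471.
The transfer multiplier is c × k ≈ 0.779, so ΔY = k × (c·ΔTR) = (−£14.84 billion) / 0.68 ≈ −£22 billion.

−£22 billion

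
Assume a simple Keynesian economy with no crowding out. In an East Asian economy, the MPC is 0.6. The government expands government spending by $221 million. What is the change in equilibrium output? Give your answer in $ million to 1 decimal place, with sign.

+$552.5 million

Government-spending multiplier = 1/(1 − MPC) = 1/(1 − 0.6) = 1/0.4 = 2.5.
ΔY = k × ΔG = (+$221 million) / 0.4 = +$552.5 million.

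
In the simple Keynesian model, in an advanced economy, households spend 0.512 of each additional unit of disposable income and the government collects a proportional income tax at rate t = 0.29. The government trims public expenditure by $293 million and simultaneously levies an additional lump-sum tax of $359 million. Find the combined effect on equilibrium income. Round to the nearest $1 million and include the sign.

−$749 million

Expenditure multiplier = 1/(1 − c(1−t)) = 1/(1 − 0.512×0.71) = 1/0.63648 ≈ 1.571.
ΔG contributes k·ΔG = (−$293 million) / 0.63648 ≈ −$460.3 million.
ΔT of +$359 million changes first-round spending by −c·ΔT = −$183.808 million, contributing k·(−c·ΔT) = (−$183.808 million) / 0.63648 ≈ −$288.8 million.
Net ΔY = k(ΔG − c·ΔT) = (−$476.808 million) / 0.63648 ≈ −$749 million.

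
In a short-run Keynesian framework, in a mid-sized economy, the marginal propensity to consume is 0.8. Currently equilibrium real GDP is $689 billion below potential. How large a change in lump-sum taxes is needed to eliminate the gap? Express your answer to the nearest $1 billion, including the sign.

−$172 billion

Spending multiplier = 1/(1 − MPC) = 1/(1 − 0.8) = 1/0.2 = 5.
Tax multiplier = −c·k = −0.8/0.2 = −4. Need ΔY = +$689 billion, so ΔT = ΔY/(−c·k) = −(+$689 billion) × 0.2 / 0.8 ≈ −$172 billion.
The government should cut lump-sum taxes by $172 billion.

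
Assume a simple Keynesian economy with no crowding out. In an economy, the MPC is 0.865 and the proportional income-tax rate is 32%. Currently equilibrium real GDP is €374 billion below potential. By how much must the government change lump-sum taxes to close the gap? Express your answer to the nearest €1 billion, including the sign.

−€178 billion

Spending multiplier = 1/(1 − c(1−t)) = 1/(1 − 0.865×0.68) = 1/0.4118 ≈ 2.428.
Tax multiplier = −c·k = −0.865/0.4118 ≈ −2.101. Need ΔY = +€374 billion, so ΔT = ΔY/(−c·k) = −(+€374 billion) × 0.4118 / 0.865 ≈ −€178 billion.
The government should cut lump-sum taxes by €178 billion.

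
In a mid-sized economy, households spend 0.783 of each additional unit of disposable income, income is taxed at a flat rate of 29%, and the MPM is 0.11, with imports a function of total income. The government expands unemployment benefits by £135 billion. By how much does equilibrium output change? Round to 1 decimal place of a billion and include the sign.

The transfer change shifts disposable income by +£135 billion, so first-round consumption changes by c·ΔTR = 0.783 × (+£135 billion) = +£105.705 billion.
Expenditure multiplier = 1/(1 − c(1−t) + m) = 1/(1 − 0.783×0.71 + 0.11) = 1/0.55407 ≈ 1.805.
The transfer multiplier is c × k ≈ 1.413, so ΔY = k × (c·ΔTR) = (+£105.705 billion) / 0.55407 ≈ +£190.8 billion.

+£190.8 billion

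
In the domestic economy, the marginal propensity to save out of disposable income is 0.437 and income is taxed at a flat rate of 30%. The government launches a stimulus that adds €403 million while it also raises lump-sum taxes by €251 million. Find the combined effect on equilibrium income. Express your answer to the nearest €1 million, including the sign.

MPC = 1 − MPS = 1 − 0.437 = 0.563.
Expenditure multiplier = 1/(1 − c(1−t)) = 1/(1 − 0.563×0.7) = 1/0.6059 ≈ 1.65.
ΔG contributes k·ΔG = (+€403 million) / 0.6059 ≈ +€665.1 million.
ΔT of +€251 million changes first-round spending by −c·ΔT = −€141.313 million, contributing k·(−c·ΔT) = (−€141.313 million) / 0.6059 ≈ −€233.2 million.
Net ΔY = k(ΔG − c·ΔT) = (+€261.687 million) / 0.6059 ≈ +€432 million.

+€432 million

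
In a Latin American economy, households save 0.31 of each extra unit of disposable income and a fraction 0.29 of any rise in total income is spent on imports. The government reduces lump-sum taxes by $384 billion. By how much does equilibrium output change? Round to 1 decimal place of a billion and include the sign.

+$441.6 billion

MPC = 1 − MPS = 1 − 0.31 = 0.69.
A lump-sum tax change of −$384 billion shifts disposable income by +$384 billion; first-round consumption changes by −c × ΔT = −0.69 × (−$384 billion) = +$264.96 billion.
Expenditure multiplier = 1/(1 − c + m) = 1/(1 − 0.69 + 0.29) = 1/0.6 ≈ 1.667.
The tax multiplier is −c × k = −1.15, so ΔY = k × (−c·ΔT) = (+$264.96 billion) / 0.6 = +$441.6 billion.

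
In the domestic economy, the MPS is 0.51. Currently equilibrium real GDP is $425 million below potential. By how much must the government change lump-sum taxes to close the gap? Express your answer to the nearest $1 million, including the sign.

MPC = 1 − MPS = 1 − 0.51 = 0.49.
Spending multiplier = 1/(1 − MPC) = 1/(1 − 0.49) = 1/0.51 ≈ 1.961.
Tax multiplier = −c·k = −0.49/0.51 ≈ −0.961. Need ΔY = +$425 million, so ΔT = ΔY/(−c·k) = −(+$425 million) × 0.51 / 0.49 ≈ −$442 million.
The government should cut lump-sum taxes by $442 million.

−$442 million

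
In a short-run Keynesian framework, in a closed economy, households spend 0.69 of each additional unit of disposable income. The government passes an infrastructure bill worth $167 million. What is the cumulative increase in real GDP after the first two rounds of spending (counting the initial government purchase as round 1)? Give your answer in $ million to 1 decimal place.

Round 1 adds ΔG = $167 million; each later round is MPC = 0.69 times the previous.
After 2 rounds: 167 + 115.23 = ΔG·(1 − c^2)/(1 − c) = 167 × (1 − 0.4761)/0.31 ≈ $282.2 million.

$282.2 million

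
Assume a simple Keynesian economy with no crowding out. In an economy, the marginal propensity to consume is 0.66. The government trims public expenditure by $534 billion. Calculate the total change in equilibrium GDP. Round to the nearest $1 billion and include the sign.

Spending multiplier = 1/(1 − MPC) = 1/(1 − 0.66) = 1/0.34 ≈ 2.941.
ΔY = k × ΔG = (−$534 billion) / 0.34 ≈ −$1,571 billion.

−$1,571 billion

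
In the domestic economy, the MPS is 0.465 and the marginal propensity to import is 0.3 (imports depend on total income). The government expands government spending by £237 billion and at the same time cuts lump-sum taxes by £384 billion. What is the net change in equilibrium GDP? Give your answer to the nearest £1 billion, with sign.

+£578 billion

MPC = 1 − MPS = 1 − 0.465 = 0.535.
Expenditure multiplier = 1/(1 − c + m) = 1/(1 − 0.535 + 0.3) = 1/0.765 ≈ 1.307.
ΔG contributes k·ΔG = (+£237 billion) / 0.765 ≈ +£309.8 billion.
ΔT of −£384 billion changes first-round spending by −c·ΔT = +£205.44 billion, contributing k·(−c·ΔT) = (+£205.44 billion) / 0.765 ≈ +£268.5 billion.
Net ΔY = k(ΔG − c·ΔT) = (+£442.44 billion) / 0.765 ≈ +£578 billion.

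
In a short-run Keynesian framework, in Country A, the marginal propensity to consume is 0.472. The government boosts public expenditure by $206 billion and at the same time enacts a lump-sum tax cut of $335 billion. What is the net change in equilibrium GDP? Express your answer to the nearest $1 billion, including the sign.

+$690 billion

Expenditure multiplier = 1/(1 − MPC) = 1/(1 − 0.472) = 1/0.528 ≈ 1.894.
ΔG contributes k·ΔG = (+$206 billion) / 0.528 ≈ +$390.2 billion.
ΔT of −$335 billion changes first-round spending by −c·ΔT = +$158.12 billion, contributing k·(−c·ΔT) = (+$158.12 billion) / 0.528 ≈ +$299.5 billion.
Net ΔY = k(ΔG − c·ΔT) = (+$364.12 billion) / 0.528 ≈ +$690 billion.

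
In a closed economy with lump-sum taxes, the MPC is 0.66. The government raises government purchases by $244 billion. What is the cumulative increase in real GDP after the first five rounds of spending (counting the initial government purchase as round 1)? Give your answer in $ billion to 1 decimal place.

Round 1 adds ΔG = $244 billion; each later round is MPC = 0.66 times the previous.
After 5 rounds: 244 + 161.04 + 106.2864 + 70.149024 + 46.29835584 = ΔG·(1 − c^5)/(1 − c) = 244 × (1 − 0.1252332576)/0.34 ≈ $627.8 billion.

$627.8 billion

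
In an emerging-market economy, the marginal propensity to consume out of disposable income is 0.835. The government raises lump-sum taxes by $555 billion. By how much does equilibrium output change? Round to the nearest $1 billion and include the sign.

−$2,809 billion

A lump-sum tax change of +$555 billion shifts disposable income by −$555 billion; first-round consumption changes by −c × ΔT = −0.835 × (+$555 billion) = −$463.425 billion.
Expenditure multiplier = 1/(1 − MPC) = 1/(1 − 0.835) = 1/0.165 ≈ 6.061.
The tax multiplier is −c × k ≈ −5.061, so ΔY = k × (−c·ΔT) = (−$463.425 billion) / 0.165 ≈ −$2,809 billion.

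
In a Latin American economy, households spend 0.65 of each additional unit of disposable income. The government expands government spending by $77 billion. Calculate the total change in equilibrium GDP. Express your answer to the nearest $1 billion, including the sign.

+$220 billion

Government-spending multiplier = 1/(1 − MPC) = 1/(1 − 0.65) = 1/0.35 ≈ 2.857.
ΔY = k × ΔG = (+$77 billion) / 0.35 = +$220 billion.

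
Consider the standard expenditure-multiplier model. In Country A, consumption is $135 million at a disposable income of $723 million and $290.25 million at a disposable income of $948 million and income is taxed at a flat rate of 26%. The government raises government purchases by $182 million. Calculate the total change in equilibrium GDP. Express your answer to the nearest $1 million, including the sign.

MPC = ΔC/ΔYd = (290.25 − 135)/(948 − 723) = 155.25/225 = 0.69.
Expenditure multiplier = 1/(1 − c(1−t)) = 1/(1 − 0.69×0.74) = 1/0.4894 ≈ 2.043.
ΔY = k × ΔG = (+$182 million) / 0.4894 ≈ +$372 million.

+$372 million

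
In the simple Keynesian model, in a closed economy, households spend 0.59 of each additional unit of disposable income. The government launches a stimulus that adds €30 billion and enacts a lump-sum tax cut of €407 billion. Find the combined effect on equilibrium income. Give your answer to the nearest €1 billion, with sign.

+€659 billion

Expenditure multiplier = 1/(1 − MPC) = 1/(1 − 0.59) = 1/0.41 ≈ 2.439.
ΔG contributes k·ΔG = (+€30 billion) / 0.41 ≈ +€73.2 billion.
ΔT of −€407 billion changes first-round spending by −c·ΔT = +€240.13 billion, contributing k·(−c·ΔT) = (+€240.13 billion) / 0.41 ≈ +€585.7 billion.
Net ΔY = k(ΔG − c·ΔT) = (+€270.13 billion) / 0.41 ≈ +€659 billion.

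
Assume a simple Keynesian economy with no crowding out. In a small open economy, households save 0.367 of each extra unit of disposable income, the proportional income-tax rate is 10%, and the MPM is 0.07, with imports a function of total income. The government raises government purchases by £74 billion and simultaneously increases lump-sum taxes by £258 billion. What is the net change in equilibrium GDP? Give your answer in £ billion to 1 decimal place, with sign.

−£178.5 billion

MPC = 1 − MPS = 1 − 0.367 = 0.633.
Expenditure multiplier = 1/(1 − c(1−t) + m) = 1/(1 − 0.633×0.9 + 0.07) = 1/0.5003 ≈ 1.999.
ΔG contributes k·ΔG = (+£74 billion) / 0.5003 ≈ +£147.9 billion.
ΔT of +£258 billion changes first-round spending by −c·ΔT = −£163.314 billion, contributing k·(−c·ΔT) = (−£163.314 billion) / 0.5003 ≈ −£326.4 billion.
Net ΔY = k(ΔG − c·ΔT) = (−£89.314 billion) / 0.5003 ≈ −£178.5 billion.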